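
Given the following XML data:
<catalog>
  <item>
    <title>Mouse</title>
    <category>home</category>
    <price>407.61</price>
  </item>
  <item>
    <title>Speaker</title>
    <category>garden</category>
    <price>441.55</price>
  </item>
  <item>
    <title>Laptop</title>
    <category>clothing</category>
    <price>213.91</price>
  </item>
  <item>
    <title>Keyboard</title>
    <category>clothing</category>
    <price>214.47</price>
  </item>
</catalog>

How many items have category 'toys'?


Scanning <item> elements for <category>toys</category>:
Count: 0

ANSWER: 0


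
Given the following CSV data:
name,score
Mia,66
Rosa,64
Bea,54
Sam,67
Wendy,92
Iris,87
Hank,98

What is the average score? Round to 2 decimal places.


Scores: 66, 64, 54, 67, 92, 87, 98
Sum = 528
Count = 7
Average = 528 / 7 = 75.43

ANSWER: 75.43


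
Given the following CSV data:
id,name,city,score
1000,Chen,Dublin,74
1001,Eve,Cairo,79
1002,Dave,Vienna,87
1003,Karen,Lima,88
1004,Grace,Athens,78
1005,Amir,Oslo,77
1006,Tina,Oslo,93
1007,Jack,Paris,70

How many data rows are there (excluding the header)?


Counting rows (excluding header):
Header: id,name,city,score
Data rows: 8

ANSWER: 8


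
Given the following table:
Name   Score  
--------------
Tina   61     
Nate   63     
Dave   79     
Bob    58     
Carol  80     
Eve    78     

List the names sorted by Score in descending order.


Sorting by Score (descending):
  Carol: 80
  Dave: 79
  Eve: 78
  Nate: 63
  Tina: 61
  Bob: 58


ANSWER: Carol, Dave, Eve, Nate, Tina, Bob


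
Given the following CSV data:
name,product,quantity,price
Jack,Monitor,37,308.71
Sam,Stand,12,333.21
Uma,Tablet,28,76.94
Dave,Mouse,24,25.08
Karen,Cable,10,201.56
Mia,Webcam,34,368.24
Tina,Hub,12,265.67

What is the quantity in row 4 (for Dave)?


Row 4: Dave
Column 'quantity' = 24

ANSWER: 24


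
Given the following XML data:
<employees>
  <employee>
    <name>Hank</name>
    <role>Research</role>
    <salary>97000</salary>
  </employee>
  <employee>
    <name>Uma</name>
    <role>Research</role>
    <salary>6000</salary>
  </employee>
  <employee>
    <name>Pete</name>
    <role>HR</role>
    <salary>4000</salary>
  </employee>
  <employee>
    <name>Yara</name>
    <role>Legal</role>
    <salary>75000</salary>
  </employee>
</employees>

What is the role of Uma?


Searching for <employee> with <name>Uma</name>
Found at position 2
<role>Research</role>

ANSWER: Research


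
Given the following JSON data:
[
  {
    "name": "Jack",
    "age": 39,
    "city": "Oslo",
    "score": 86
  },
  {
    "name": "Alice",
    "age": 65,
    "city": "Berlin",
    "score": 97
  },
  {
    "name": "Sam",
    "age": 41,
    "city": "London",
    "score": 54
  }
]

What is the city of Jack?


Looking up record where name = Jack
Record index: 0
Field 'city' = Oslo

ANSWER: Oslo


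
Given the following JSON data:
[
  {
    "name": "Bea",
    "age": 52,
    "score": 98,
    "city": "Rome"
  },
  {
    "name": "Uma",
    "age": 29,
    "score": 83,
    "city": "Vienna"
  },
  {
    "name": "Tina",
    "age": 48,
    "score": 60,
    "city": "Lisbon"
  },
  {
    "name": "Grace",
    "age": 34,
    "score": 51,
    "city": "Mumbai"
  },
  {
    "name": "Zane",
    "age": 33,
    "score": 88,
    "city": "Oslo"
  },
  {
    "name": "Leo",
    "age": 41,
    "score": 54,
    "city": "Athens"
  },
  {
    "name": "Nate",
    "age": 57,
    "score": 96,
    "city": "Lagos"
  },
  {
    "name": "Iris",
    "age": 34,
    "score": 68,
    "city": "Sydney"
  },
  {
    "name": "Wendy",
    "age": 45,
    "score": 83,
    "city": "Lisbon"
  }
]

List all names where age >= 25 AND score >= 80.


Checking both conditions:
  Bea (age=52, score=98) -> YES
  Uma (age=29, score=83) -> YES
  Tina (age=48, score=60) -> no
  Grace (age=34, score=51) -> no
  Zane (age=33, score=88) -> YES
  Leo (age=41, score=54) -> no
  Nate (age=57, score=96) -> YES
  Iris (age=34, score=68) -> no
  Wendy (age=45, score=83) -> YES


ANSWER: Bea, Uma, Zane, Nate, Wendy


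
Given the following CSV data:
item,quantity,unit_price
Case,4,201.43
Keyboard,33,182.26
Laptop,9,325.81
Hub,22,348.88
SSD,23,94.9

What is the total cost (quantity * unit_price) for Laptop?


Row: Laptop
quantity = 9
unit_price = 325.81
total = 9 * 325.81 = 2932.29

ANSWER: 2932.29


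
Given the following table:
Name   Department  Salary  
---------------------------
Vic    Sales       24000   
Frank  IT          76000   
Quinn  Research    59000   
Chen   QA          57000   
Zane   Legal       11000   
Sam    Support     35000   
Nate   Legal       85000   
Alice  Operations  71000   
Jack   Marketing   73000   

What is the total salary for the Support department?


Support department members:
  Sam: 35000
Total = 35000 = 35000

ANSWER: 35000


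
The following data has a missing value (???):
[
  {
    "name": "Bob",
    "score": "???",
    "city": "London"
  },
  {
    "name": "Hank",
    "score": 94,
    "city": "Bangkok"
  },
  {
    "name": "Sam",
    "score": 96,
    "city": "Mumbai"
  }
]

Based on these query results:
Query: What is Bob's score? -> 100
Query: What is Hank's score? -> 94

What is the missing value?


The missing value is Bob's score
From query: Bob's score = 100

ANSWER: 100


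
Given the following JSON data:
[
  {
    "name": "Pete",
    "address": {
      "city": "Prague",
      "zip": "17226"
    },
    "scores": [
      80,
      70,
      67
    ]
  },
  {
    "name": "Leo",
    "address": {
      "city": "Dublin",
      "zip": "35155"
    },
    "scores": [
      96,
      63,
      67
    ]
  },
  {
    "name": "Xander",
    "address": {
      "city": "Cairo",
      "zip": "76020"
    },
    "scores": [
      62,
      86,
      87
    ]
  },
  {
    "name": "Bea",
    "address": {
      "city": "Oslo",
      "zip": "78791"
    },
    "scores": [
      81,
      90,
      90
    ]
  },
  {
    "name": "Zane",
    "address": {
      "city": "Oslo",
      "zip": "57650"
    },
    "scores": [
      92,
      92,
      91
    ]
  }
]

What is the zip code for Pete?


Path: records[0].address.zip
Value: 17226

ANSWER: 17226


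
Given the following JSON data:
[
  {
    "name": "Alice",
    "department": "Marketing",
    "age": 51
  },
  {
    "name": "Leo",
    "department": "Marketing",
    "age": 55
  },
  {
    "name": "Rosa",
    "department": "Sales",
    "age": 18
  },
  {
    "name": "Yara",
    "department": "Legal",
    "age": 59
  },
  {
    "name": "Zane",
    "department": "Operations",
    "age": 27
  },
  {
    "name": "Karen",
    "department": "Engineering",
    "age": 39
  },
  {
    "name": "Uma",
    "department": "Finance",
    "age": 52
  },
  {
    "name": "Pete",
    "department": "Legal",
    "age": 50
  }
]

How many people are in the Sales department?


Scanning records for department = Sales
  Record 2: Rosa
Count: 1

ANSWER: 1


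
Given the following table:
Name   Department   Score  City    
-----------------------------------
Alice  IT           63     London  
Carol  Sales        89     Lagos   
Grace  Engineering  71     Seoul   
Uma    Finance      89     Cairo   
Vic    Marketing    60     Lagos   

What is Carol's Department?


Row 2: Carol
Department = Sales

ANSWER: Sales


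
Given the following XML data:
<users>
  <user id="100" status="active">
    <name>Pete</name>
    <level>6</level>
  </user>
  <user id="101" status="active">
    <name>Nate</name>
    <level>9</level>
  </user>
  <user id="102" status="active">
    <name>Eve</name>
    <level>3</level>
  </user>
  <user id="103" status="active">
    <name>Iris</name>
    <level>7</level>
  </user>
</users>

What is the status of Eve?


Finding user with name = Eve
user id="102" status="active"

ANSWER: active


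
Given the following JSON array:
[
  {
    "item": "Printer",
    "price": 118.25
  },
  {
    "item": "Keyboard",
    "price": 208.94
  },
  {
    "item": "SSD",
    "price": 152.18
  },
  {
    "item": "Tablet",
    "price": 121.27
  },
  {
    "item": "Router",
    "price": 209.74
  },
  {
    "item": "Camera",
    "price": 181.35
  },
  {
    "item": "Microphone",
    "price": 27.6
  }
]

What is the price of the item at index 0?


Array index 0 -> Printer
price = 118.25

ANSWER: 118.25


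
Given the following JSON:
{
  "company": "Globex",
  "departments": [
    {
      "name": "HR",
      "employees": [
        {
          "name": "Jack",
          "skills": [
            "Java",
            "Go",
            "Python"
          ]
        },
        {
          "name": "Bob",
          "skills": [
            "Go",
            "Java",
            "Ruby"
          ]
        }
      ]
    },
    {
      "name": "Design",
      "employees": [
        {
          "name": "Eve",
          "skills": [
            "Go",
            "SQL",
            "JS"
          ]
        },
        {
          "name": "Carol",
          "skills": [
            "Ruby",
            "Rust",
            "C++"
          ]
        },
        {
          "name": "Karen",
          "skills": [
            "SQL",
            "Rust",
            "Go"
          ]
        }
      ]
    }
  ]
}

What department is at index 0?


Path: departments[0].name
Value: HR

ANSWER: HR


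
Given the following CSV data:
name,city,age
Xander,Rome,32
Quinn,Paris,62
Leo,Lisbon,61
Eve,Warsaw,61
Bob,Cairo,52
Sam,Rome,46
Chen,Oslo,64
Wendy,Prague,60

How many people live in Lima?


Scanning city column for 'Lima':
Total matches: 0

ANSWER: 0


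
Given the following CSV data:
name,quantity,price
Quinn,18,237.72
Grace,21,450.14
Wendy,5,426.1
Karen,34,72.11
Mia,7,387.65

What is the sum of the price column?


Values in 'price' column:
  Row 1: 237.72
  Row 2: 450.14
  Row 3: 426.1
  Row 4: 72.11
  Row 5: 387.65
Sum = 237.72 + 450.14 + 426.1 + 72.11 + 387.65 = 1573.72

ANSWER: 1573.72


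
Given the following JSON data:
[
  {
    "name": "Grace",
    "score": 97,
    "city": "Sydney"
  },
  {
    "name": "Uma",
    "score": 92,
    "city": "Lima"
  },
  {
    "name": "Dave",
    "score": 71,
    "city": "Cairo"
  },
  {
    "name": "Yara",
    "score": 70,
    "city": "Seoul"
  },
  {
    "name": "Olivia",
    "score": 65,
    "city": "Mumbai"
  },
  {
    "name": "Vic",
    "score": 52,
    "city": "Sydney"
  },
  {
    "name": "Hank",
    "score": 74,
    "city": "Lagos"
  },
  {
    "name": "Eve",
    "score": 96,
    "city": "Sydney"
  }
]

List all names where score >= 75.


Filtering records where score >= 75:
  Grace (score=97) -> YES
  Uma (score=92) -> YES
  Dave (score=71) -> no
  Yara (score=70) -> no
  Olivia (score=65) -> no
  Vic (score=52) -> no
  Hank (score=74) -> no
  Eve (score=96) -> YES


ANSWER: Grace, Uma, Eve


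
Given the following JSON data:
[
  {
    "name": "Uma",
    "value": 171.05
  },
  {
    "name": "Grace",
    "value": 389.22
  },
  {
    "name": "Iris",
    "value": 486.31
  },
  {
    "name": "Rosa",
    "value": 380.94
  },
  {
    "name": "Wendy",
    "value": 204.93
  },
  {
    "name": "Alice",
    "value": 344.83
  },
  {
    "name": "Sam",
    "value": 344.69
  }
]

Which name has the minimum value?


Comparing values:
  Uma: 171.05
  Grace: 389.22
  Iris: 486.31
  Rosa: 380.94
  Wendy: 204.93
  Alice: 344.83
  Sam: 344.69
Minimum: Uma (171.05)

ANSWER: Uma


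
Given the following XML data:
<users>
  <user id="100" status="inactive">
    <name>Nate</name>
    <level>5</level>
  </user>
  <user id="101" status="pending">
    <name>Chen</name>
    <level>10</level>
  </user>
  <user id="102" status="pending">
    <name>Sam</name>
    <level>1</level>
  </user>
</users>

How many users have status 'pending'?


Counting users with status='pending':
  Chen (id=101) -> MATCH
  Sam (id=102) -> MATCH
Count: 2

ANSWER: 2


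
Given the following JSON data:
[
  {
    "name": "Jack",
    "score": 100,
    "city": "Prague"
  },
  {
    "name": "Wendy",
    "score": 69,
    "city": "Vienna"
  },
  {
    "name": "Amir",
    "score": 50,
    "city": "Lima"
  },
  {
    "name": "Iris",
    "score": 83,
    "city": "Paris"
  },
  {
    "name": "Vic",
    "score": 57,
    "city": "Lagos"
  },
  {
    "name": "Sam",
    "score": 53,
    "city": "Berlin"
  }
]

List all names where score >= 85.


Filtering records where score >= 85:
  Jack (score=100) -> YES
  Wendy (score=69) -> no
  Amir (score=50) -> no
  Iris (score=83) -> no
  Vic (score=57) -> no
  Sam (score=53) -> no


ANSWER: Jack


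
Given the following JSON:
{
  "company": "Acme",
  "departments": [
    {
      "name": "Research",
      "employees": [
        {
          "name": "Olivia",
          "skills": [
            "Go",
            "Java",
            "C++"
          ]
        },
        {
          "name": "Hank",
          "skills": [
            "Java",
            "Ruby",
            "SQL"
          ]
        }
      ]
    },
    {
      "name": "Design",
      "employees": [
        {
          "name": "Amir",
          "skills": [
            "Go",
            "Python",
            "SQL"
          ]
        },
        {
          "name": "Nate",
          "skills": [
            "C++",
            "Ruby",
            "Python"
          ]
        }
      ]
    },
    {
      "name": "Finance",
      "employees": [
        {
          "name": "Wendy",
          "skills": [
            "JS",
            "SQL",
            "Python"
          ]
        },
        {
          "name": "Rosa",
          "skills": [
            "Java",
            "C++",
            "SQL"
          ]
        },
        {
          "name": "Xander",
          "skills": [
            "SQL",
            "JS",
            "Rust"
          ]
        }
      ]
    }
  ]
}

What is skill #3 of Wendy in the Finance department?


Path: departments[2].employees[0].skills[2]
Value: Python

ANSWER: Python


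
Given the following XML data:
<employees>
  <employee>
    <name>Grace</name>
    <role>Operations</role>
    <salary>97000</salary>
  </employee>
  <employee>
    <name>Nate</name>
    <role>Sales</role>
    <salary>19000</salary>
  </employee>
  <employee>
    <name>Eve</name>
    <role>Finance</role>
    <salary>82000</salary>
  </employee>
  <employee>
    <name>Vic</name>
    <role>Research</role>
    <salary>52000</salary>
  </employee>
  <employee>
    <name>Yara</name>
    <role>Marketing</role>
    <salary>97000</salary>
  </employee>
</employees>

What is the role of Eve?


Searching for <employee> with <name>Eve</name>
Found at position 3
<role>Finance</role>

ANSWER: Finance


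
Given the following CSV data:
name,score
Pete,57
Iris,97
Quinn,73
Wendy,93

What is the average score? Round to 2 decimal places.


Scores: 57, 97, 73, 93
Sum = 320
Count = 4
Average = 320 / 4 = 80.00

ANSWER: 80.00


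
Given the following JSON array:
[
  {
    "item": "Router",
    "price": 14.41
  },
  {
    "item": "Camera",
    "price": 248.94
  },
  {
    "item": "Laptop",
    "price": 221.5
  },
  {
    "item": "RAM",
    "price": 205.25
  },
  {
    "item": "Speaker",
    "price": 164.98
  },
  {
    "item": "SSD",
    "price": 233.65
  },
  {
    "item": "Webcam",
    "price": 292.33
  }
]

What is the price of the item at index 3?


Array index 3 -> RAM
price = 205.25

ANSWER: 205.25


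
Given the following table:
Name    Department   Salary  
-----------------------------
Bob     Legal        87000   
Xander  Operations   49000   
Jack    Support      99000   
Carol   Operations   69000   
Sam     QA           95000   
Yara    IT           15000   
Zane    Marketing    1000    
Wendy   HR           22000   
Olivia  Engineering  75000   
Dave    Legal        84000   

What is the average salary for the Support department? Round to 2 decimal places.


Support department members:
  Jack: 99000
Sum = 99000
Count = 1
Average = 99000 / 1 = 99000.00

ANSWER: 99000.00


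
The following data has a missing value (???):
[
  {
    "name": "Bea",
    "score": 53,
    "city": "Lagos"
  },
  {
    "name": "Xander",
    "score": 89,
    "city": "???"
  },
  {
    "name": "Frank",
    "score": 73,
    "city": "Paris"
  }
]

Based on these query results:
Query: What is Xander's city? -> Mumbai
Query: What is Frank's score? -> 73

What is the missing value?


The missing value is Xander's city
From query: Xander's city = Mumbai

ANSWER: Mumbai


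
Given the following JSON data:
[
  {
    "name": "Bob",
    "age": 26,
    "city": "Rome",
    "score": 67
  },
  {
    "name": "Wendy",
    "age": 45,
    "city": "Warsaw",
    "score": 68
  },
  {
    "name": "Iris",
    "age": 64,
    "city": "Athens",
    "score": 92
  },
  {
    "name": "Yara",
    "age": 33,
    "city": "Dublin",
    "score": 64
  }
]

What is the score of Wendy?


Looking up record where name = Wendy
Record index: 1
Field 'score' = 68

ANSWER: 68


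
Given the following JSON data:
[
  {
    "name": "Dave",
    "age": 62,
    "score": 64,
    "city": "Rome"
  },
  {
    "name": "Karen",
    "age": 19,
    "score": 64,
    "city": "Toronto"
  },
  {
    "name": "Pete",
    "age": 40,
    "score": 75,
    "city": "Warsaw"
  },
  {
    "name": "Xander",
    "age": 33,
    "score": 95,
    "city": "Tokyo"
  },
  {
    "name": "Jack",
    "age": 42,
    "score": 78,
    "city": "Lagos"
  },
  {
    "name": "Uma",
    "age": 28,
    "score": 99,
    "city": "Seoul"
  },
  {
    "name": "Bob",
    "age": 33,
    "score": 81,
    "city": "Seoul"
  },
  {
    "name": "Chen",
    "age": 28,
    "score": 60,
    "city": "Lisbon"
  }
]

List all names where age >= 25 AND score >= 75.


Checking both conditions:
  Dave (age=62, score=64) -> no
  Karen (age=19, score=64) -> no
  Pete (age=40, score=75) -> YES
  Xander (age=33, score=95) -> YES
  Jack (age=42, score=78) -> YES
  Uma (age=28, score=99) -> YES
  Bob (age=33, score=81) -> YES
  Chen (age=28, score=60) -> no


ANSWER: Pete, Xander, Jack, Uma, Bob


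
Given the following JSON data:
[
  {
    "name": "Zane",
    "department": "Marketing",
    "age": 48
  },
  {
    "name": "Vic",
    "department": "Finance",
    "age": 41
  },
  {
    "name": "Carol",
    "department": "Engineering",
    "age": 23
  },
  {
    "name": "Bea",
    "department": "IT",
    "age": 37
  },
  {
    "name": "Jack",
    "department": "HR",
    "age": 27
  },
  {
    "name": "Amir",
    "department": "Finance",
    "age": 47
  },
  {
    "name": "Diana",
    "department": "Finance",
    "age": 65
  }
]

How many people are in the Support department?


Scanning records for department = Support
  No matches found
Count: 0

ANSWER: 0


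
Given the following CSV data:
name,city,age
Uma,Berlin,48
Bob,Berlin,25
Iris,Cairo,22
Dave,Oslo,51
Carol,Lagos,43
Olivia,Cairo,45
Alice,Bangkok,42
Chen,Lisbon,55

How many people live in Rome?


Scanning city column for 'Rome':
Total matches: 0

ANSWER: 0


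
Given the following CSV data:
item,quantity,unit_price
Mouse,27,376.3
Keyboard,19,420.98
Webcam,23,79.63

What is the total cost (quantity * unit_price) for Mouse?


Row: Mouse
quantity = 27
unit_price = 376.3
total = 27 * 376.3 = 10160.1

ANSWER: 10160.1


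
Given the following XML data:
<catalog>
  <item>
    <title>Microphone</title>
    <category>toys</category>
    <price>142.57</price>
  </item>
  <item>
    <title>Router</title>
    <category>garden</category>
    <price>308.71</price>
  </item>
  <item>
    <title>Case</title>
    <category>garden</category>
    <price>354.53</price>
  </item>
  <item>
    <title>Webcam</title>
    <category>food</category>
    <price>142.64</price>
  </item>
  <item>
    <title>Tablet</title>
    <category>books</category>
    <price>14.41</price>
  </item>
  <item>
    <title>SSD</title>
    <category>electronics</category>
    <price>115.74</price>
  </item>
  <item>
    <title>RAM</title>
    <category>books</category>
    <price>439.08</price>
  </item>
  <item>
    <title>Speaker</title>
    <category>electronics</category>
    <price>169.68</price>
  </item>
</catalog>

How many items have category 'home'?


Scanning <item> elements for <category>home</category>:
Count: 0

ANSWER: 0


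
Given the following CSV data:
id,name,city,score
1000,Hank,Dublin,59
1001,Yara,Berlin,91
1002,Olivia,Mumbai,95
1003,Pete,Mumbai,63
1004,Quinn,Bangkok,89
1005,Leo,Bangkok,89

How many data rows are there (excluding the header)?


Counting rows (excluding header):
Header: id,name,city,score
Data rows: 6

ANSWER: 6


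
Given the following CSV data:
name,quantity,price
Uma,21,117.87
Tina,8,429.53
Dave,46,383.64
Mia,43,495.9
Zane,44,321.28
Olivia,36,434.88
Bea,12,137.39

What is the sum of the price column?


Values in 'price' column:
  Row 1: 117.87
  Row 2: 429.53
  Row 3: 383.64
  Row 4: 495.9
  Row 5: 321.28
  Row 6: 434.88
  Row 7: 137.39
Sum = 117.87 + 429.53 + 383.64 + 495.9 + 321.28 + 434.88 + 137.39 = 2320.49

ANSWER: 2320.49


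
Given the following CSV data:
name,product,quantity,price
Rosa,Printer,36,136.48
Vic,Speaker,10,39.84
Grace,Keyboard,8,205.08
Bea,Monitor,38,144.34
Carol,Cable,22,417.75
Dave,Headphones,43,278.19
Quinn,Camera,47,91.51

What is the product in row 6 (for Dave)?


Row 6: Dave
Column 'product' = Headphones

ANSWER: Headphones


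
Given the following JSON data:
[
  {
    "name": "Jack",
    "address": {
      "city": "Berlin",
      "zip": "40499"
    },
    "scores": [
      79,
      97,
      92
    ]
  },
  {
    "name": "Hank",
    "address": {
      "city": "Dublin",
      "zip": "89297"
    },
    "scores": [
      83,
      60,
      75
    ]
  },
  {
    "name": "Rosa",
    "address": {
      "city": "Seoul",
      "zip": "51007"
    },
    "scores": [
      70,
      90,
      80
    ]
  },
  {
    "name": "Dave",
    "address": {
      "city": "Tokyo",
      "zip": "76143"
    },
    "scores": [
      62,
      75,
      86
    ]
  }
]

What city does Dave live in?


Path: records[3].address.city
Value: Tokyo

ANSWER: Tokyo


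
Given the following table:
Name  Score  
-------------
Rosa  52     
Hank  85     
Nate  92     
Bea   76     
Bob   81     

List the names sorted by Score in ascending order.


Sorting by Score (ascending):
  Rosa: 52
  Bea: 76
  Bob: 81
  Hank: 85
  Nate: 92


ANSWER: Rosa, Bea, Bob, Hank, Nate


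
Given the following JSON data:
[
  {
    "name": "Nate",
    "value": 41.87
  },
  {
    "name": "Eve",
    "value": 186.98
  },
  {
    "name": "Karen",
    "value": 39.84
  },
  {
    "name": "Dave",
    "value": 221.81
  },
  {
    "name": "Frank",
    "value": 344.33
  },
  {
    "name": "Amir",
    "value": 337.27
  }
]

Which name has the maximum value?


Comparing values:
  Nate: 41.87
  Eve: 186.98
  Karen: 39.84
  Dave: 221.81
  Frank: 344.33
  Amir: 337.27
Maximum: Frank (344.33)

ANSWER: Frank


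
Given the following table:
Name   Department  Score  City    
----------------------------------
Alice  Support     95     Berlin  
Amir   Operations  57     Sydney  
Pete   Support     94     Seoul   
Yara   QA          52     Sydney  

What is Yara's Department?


Row 4: Yara
Department = QA

ANSWER: QA


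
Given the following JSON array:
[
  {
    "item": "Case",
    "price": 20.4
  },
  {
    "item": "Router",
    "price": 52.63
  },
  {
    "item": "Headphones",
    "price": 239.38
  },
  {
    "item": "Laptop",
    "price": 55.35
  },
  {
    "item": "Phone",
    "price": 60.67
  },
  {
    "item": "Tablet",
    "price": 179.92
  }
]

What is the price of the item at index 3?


Array index 3 -> Laptop
price = 55.35

ANSWER: 55.35


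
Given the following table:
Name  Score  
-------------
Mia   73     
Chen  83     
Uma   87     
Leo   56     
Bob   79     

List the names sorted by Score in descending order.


Sorting by Score (descending):
  Uma: 87
  Chen: 83
  Bob: 79
  Mia: 73
  Leo: 56


ANSWER: Uma, Chen, Bob, Mia, Leo


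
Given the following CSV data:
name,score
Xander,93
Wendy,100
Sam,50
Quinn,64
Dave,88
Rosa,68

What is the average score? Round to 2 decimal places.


Scores: 93, 100, 50, 64, 88, 68
Sum = 463
Count = 6
Average = 463 / 6 = 77.17

ANSWER: 77.17


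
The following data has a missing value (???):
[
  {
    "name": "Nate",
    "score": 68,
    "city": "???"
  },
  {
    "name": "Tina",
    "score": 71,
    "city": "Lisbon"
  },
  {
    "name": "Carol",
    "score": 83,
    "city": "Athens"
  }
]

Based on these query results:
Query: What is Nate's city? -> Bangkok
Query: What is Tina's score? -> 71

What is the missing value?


The missing value is Nate's city
From query: Nate's city = Bangkok

ANSWER: Bangkok


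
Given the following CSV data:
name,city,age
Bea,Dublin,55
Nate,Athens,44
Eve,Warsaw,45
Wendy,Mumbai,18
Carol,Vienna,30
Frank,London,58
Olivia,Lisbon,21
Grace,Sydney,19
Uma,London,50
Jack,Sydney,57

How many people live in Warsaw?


Scanning city column for 'Warsaw':
  Row 3: Eve -> MATCH
Total matches: 1

ANSWER: 1


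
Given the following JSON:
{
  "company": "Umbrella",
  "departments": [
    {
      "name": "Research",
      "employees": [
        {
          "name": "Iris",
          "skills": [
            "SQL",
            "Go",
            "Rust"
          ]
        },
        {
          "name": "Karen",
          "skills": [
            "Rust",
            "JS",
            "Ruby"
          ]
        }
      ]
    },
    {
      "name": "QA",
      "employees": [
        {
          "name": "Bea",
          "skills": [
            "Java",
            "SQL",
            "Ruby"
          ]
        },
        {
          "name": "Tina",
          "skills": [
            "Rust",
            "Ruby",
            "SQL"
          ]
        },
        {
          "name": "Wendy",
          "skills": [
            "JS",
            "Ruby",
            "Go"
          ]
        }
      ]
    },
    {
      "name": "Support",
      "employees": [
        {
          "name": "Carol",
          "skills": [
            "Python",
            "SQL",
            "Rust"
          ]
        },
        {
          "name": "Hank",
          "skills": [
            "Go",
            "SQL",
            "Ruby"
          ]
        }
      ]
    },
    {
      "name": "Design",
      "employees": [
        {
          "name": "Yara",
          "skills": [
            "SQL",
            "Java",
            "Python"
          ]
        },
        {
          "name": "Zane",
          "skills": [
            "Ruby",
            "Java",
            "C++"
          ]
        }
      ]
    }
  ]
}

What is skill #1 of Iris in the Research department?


Path: departments[0].employees[0].skills[0]
Value: SQL

ANSWER: SQL


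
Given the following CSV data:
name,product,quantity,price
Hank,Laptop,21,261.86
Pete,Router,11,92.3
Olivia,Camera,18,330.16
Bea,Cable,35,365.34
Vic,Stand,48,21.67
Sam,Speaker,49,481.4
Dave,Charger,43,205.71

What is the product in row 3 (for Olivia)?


Row 3: Olivia
Column 'product' = Camera

ANSWER: Camera


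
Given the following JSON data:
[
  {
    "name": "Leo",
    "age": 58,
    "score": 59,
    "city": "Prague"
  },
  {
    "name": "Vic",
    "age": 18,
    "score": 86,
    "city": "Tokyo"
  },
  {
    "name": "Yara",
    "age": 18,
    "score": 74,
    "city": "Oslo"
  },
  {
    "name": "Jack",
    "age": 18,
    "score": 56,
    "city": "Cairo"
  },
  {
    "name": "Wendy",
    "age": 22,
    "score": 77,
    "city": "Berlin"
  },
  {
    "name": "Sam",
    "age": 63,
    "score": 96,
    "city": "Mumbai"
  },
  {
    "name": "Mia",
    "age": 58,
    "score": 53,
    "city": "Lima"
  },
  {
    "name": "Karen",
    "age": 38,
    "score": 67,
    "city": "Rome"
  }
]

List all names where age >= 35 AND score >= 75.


Checking both conditions:
  Leo (age=58, score=59) -> no
  Vic (age=18, score=86) -> no
  Yara (age=18, score=74) -> no
  Jack (age=18, score=56) -> no
  Wendy (age=22, score=77) -> no
  Sam (age=63, score=96) -> YES
  Mia (age=58, score=53) -> no
  Karen (age=38, score=67) -> no


ANSWER: Sam


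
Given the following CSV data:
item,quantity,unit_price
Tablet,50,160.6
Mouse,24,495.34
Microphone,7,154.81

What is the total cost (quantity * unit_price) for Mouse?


Row: Mouse
quantity = 24
unit_price = 495.34
total = 24 * 495.34 = 11888.16

ANSWER: 11888.16


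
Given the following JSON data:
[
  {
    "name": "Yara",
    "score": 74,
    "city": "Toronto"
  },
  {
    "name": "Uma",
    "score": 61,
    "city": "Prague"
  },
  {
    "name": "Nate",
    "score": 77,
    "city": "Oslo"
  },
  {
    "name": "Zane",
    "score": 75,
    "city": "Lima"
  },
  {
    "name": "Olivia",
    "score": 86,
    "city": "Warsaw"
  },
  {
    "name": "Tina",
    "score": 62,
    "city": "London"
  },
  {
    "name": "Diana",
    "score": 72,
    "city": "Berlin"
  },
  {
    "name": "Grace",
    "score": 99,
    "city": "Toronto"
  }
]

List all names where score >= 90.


Filtering records where score >= 90:
  Yara (score=74) -> no
  Uma (score=61) -> no
  Nate (score=77) -> no
  Zane (score=75) -> no
  Olivia (score=86) -> no
  Tina (score=62) -> no
  Diana (score=72) -> no
  Grace (score=99) -> YES


ANSWER: Grace


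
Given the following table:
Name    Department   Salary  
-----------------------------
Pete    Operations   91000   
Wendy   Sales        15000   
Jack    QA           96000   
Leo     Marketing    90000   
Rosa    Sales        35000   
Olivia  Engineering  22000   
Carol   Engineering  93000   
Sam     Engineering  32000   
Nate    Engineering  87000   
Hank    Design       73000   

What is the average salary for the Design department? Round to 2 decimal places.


Design department members:
  Hank: 73000
Sum = 73000
Count = 1
Average = 73000 / 1 = 73000.00

ANSWER: 73000.00


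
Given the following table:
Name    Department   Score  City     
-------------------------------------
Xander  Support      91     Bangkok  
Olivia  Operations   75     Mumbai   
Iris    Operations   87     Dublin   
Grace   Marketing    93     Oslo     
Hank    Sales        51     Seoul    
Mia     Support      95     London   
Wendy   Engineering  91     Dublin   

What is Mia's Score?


Row 6: Mia
Score = 95

ANSWER: 95


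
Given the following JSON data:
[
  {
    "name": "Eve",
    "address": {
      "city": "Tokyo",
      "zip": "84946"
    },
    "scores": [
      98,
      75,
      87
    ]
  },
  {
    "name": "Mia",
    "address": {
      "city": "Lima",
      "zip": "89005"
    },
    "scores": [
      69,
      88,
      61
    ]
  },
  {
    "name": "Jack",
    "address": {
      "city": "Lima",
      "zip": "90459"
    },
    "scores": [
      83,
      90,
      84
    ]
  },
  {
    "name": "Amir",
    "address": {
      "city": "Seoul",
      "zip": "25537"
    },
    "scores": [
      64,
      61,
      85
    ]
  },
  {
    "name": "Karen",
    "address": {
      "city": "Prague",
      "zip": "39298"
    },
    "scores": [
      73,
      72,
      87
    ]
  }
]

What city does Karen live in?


Path: records[4].address.city
Value: Prague

ANSWER: Prague


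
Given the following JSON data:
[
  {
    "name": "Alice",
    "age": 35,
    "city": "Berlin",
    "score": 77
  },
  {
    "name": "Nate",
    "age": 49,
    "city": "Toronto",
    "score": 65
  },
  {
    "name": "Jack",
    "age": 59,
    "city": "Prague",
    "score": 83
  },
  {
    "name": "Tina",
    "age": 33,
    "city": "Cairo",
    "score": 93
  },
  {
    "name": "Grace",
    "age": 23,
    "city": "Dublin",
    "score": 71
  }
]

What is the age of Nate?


Looking up record where name = Nate
Record index: 1
Field 'age' = 49

ANSWER: 49


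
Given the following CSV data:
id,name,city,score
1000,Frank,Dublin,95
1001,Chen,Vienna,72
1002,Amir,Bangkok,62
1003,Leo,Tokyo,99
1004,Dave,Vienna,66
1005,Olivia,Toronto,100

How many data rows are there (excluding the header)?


Counting rows (excluding header):
Header: id,name,city,score
Data rows: 6

ANSWER: 6


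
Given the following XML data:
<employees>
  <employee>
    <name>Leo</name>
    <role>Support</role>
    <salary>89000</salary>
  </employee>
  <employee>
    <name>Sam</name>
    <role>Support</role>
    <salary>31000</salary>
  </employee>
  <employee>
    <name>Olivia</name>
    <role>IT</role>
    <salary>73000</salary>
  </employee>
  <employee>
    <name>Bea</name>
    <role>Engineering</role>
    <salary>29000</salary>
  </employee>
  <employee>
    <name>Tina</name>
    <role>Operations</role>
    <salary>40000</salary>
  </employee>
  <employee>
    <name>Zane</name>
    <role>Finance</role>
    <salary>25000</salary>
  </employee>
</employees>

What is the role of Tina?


Searching for <employee> with <name>Tina</name>
Found at position 5
<role>Operations</role>

ANSWER: Operations


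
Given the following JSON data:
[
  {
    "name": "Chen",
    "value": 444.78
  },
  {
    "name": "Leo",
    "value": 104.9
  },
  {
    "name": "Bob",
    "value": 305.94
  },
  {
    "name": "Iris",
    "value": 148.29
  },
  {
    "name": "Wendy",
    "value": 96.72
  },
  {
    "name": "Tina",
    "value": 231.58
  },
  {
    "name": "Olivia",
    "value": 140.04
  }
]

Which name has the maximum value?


Comparing values:
  Chen: 444.78
  Leo: 104.9
  Bob: 305.94
  Iris: 148.29
  Wendy: 96.72
  Tina: 231.58
  Olivia: 140.04
Maximum: Chen (444.78)

ANSWER: Chen


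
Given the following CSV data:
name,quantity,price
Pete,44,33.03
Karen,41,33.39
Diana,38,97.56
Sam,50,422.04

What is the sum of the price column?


Values in 'price' column:
  Row 1: 33.03
  Row 2: 33.39
  Row 3: 97.56
  Row 4: 422.04
Sum = 33.03 + 33.39 + 97.56 + 422.04 = 586.02

ANSWER: 586.02


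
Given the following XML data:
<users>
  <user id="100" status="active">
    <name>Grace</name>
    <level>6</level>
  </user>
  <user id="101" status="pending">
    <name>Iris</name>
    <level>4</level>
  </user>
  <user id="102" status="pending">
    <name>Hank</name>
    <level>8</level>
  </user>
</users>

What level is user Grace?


Finding user: Grace
<level>6</level>

ANSWER: 6


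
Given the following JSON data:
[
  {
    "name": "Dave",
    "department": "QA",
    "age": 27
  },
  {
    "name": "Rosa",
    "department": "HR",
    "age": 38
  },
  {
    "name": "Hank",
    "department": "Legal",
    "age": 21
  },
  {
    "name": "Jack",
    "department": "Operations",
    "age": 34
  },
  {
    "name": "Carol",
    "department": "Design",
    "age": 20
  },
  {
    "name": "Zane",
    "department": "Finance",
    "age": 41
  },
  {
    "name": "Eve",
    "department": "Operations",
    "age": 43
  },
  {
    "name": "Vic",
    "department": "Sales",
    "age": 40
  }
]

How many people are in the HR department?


Scanning records for department = HR
  Record 1: Rosa
Count: 1

ANSWER: 1


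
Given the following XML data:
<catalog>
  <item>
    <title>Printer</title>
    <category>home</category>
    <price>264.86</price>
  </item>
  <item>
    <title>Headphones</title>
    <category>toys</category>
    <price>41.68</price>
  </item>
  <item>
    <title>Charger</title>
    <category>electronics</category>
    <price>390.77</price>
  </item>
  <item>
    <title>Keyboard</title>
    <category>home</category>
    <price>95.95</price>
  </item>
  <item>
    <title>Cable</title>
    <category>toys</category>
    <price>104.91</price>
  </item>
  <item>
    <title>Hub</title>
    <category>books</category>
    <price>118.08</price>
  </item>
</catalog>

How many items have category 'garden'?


Scanning <item> elements for <category>garden</category>:
Count: 0

ANSWER: 0


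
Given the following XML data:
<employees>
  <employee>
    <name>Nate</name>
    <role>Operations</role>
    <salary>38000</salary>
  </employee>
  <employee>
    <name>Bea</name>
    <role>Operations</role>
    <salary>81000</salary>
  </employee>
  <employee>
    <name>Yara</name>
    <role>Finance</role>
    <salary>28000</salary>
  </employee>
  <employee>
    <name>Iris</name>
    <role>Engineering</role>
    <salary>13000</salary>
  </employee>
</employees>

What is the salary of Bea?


Searching for <employee> with <name>Bea</name>
Found at position 2
<salary>81000</salary>

ANSWER: 81000


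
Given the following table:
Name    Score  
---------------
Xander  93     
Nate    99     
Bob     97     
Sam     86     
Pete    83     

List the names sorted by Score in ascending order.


Sorting by Score (ascending):
  Pete: 83
  Sam: 86
  Xander: 93
  Bob: 97
  Nate: 99


ANSWER: Pete, Sam, Xander, Bob, Nate


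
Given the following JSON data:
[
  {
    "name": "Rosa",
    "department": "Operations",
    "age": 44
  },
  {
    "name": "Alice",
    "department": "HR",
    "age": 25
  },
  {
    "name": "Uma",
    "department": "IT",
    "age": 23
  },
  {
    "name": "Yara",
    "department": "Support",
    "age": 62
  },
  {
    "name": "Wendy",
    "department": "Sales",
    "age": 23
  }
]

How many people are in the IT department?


Scanning records for department = IT
  Record 2: Uma
Count: 1

ANSWER: 1


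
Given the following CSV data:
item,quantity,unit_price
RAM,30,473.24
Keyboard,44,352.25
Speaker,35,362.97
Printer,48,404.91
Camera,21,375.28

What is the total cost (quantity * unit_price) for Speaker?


Row: Speaker
quantity = 35
unit_price = 362.97
total = 35 * 362.97 = 12703.95

ANSWER: 12703.95


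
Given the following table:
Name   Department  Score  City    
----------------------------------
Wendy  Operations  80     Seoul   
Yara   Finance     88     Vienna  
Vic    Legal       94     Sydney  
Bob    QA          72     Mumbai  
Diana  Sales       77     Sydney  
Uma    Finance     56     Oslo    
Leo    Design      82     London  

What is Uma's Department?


Row 6: Uma
Department = Finance

ANSWER: Finance


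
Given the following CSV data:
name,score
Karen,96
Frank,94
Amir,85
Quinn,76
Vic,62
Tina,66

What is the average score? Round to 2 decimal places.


Scores: 96, 94, 85, 76, 62, 66
Sum = 479
Count = 6
Average = 479 / 6 = 79.83

ANSWER: 79.83


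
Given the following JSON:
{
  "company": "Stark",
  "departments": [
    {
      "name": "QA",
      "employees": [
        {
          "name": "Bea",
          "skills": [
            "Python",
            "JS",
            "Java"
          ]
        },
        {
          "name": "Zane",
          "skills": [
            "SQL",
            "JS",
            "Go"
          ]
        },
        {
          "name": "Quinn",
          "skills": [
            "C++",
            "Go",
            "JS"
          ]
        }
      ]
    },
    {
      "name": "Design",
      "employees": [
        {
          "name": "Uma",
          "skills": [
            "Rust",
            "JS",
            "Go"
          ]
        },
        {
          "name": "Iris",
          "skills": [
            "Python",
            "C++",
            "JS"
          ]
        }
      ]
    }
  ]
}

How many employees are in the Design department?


Path: departments[1].employees
Count: 2

ANSWER: 2


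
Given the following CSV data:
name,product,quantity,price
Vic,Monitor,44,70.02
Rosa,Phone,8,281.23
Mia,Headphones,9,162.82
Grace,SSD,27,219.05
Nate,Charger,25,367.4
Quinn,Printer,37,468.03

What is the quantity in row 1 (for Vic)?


Row 1: Vic
Column 'quantity' = 44

ANSWER: 44


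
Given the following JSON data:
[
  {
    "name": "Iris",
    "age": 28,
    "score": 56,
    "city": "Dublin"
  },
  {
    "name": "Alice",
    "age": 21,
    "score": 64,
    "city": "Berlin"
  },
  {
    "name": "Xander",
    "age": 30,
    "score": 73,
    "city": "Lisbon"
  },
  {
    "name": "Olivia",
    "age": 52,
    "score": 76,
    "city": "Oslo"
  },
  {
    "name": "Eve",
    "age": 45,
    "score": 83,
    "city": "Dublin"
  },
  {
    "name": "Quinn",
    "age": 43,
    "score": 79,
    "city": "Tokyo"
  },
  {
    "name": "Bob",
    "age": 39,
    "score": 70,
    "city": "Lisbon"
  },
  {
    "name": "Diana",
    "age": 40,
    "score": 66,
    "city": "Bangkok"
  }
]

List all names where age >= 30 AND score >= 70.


Checking both conditions:
  Iris (age=28, score=56) -> no
  Alice (age=21, score=64) -> no
  Xander (age=30, score=73) -> YES
  Olivia (age=52, score=76) -> YES
  Eve (age=45, score=83) -> YES
  Quinn (age=43, score=79) -> YES
  Bob (age=39, score=70) -> YES
  Diana (age=40, score=66) -> no


ANSWER: Xander, Olivia, Eve, Quinn, Bob


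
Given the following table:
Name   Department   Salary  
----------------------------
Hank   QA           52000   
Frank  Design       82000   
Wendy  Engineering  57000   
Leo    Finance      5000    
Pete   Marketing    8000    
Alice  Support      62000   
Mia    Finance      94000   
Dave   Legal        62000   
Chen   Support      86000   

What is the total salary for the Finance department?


Finance department members:
  Leo: 5000
  Mia: 94000
Total = 5000 + 94000 = 99000

ANSWER: 99000
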